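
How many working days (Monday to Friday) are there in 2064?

January 1, 2064 is a Tuesday.
The range spans 366 days (inclusive of both endpoints).
366 = 7 × 52 + 2, so there are 52 full weeks plus 2 extra days.
Each full week contributes 5 weekdays (Mon–Fri): 52 × 5 = 260.
The 2 extra days are Tue, Wed — 2 of them qualify.
Total: 260 + 2 = 262.

262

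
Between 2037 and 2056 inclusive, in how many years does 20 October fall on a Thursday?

Day of week of October 20 in each year:
2037: Tue, 2038: Wed, 2039: Thu ✓, 2040: Sat, 2041: Sun, 2042: Mon, 2043: Tue, 2044: Thu ✓, 2045: Fri, 2046: Sat, 2047: Sun, 2048: Tue, 2049: Wed, 2050: Thu ✓, 2051: Fri, 2052: Sun, 2053: Mon, 2054: Tue, 2055: Wed, 2056: Fri
Thursdays: 2039, 2044, 2050.

3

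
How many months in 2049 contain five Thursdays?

4

A month has five Thursdays exactly when Thursday falls within its first (length − 28) days.
Jan: 31 days, starts Fri → 5 of Fri, Sat, Sun
Feb: 28 days, starts Mon → 5 of (none)
Mar: 31 days, starts Mon → 5 of Mon, Tue, Wed
Apr: 30 days, starts Thu → 5 of Thu, Fri ✓
May: 31 days, starts Sat → 5 of Sat, Sun, Mon
Jun: 30 days, starts Tue → 5 of Tue, Wed
Jul: 31 days, starts Thu → 5 of Thu, Fri, Sat ✓
Aug: 31 days, starts Sun → 5 of Sun, Mon, Tue
Sep: 30 days, starts Wed → 5 of Wed, Thu ✓
Oct: 31 days, starts Fri → 5 of Fri, Sat, Sun
Nov: 30 days, starts Mon → 5 of Mon, Tue
Dec: 31 days, starts Wed → 5 of Wed, Thu, Fri ✓
Months with five Thursdays: Apr, Jul, Sep, Dec.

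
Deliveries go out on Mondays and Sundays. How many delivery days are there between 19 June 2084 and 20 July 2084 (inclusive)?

9

19 June 2084 is a Monday.
From 19 June 2084 to 20 July 2084 is 32 days inclusive.
32 = 7 × 4 + 4, so there are 4 full weeks plus 4 extra days.
Each full week contributes 2 days from the set (Mon, Sun): 4 × 2 = 8.
The 4 extra days are Monday, Tuesday, Wednesday, Thursday — 1 of them qualifies.
Total: 8 + 1 = 9.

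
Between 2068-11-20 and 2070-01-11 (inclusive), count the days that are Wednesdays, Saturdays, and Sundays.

179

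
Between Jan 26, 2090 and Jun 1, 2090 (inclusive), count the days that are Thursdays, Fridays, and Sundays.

Jan 26, 2090 is a Thursday.
The range spans 127 days (inclusive of both endpoints).
127 = 7 × 18 + 1, so there are 18 full weeks plus 1 extra day.
Each full week contributes 3 days from the set (Thu, Fri, Sun): 18 × 3 = 54.
The 1 extra day is Thu — 1 of them qualifies.
Total: 54 + 1 = 55.

55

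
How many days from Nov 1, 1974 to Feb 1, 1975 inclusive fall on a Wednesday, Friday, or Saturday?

41

Nov 1, 1974 is a Friday.
That's 93 days from start to end, counting both.
93 = 7 × 13 + 2, so there are 13 full weeks plus 2 extra days.
Each full week contributes 3 days from the set (Wed, Fri, Sat): 13 × 3 = 39.
The 2 extra days are Fri, Sat — 2 of them qualify.
Total: 39 + 2 = 41.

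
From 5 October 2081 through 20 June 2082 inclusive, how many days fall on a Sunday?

37

5 October 2081 is a Sunday.
That's 259 days from start to end, counting both.
259 = 7 × 37, so the span is exactly 37 full weeks.
Each full week contributes one Sunday: 37 so far.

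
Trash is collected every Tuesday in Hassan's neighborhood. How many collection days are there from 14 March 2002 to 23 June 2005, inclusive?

171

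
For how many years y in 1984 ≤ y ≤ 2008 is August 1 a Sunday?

Day of week of August 1 in each year:
1984: Wed, 1985: Thu, 1986: Fri, 1987: Sat, 1988: Mon, 1989: Tue, 1990: Wed, 1991: Thu, 1992: Sat, 1993: Sun ✓, 1994: Mon, 1995: Tue, 1996: Thu, 1997: Fri, 1998: Sat, 1999: Sun ✓, 2000: Tue, 2001: Wed, 2002: Thu, 2003: Fri, 2004: Sun ✓, 2005: Mon, 2006: Tue, 2007: Wed, 2008: Fri
Sundays: 1993, 1999, 2004.

3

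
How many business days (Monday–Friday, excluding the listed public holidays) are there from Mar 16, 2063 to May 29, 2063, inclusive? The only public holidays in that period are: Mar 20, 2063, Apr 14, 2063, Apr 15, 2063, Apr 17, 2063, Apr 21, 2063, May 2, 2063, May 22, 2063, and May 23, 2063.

48

Mar 16, 2063 is a Friday.
That's 75 days from start to end, counting both.
75 = 7 × 10 + 5, so there are 10 full weeks plus 5 extra days.
Each full week contributes 5 weekdays (Mon–Fri): 10 × 5 = 50.
The 5 extra days are Fri, Sat, Sun, Mon, Tue — 3 of them qualify.
Total: 50 + 3 = 53.
Holidays: Mar 20, 2063 (Tue); Apr 14, 2063 (Sat); Apr 15, 2063 (Sun); Apr 17, 2063 (Tue); Apr 21, 2063 (Sat); May 2, 2063 (Wed); May 22, 2063 (Tue); May 23, 2063 (Wed).
5 of the 8 holidays fall on weekdays; the rest are weekends and were already excluded.
Business days: 53 − 5 = 48.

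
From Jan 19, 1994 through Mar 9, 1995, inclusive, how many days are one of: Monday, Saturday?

Jan 19, 1994 is a Wednesday.
From Jan 19, 1994 to Mar 9, 1995 is 415 days inclusive.
415 = 7 × 59 + 2, so there are 59 full weeks plus 2 extra days.
Each full week contributes 2 days from the set (Mon, Sat): 59 × 2 = 118.
The 2 extra days are Wednesday, Thursday — none qualify.
Total: 118 + 0 = 118.

118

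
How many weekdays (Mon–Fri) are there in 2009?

Jan 1, 2009 is a Thursday.
That's 365 days from start to end, counting both.
365 = 7 × 52 + 1, so there are 52 full weeks plus 1 extra day.
Each full week contributes 5 weekdays (Mon–Fri): 52 × 5 = 260.
The 1 extra day is Thursday — 1 of them qualifies.
Total: 260 + 1 = 261.

261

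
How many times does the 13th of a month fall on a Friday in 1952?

The 13th falls on a Friday when the month's 13th has weekday Fri.
Jan 13 is Sun; Feb 13 is Wed; Mar 13 is Thu; Apr 13 is Sun; May 13 is Tue; Jun 13 is Fri ✓; Jul 13 is Sun; Aug 13 is Wed; Sep 13 is Sat; Oct 13 is Mon; Nov 13 is Thu; Dec 13 is Sat.
Friday the 13ths: Jun.

1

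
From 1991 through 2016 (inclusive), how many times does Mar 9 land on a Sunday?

4

Day of week of March 9 in each year:
1991: Sat, 1992: Mon, 1993: Tue, 1994: Wed, 1995: Thu, 1996: Sat, 1997: Sun ✓, 1998: Mon, 1999: Tue, 2000: Thu, 2001: Fri, 2002: Sat, 2003: Sun ✓, 2004: Tue, 2005: Wed, 2006: Thu, 2007: Fri, 2008: Sun ✓, 2009: Mon, 2010: Tue, 2011: Wed, 2012: Fri, 2013: Sat, 2014: Sun ✓, 2015: Mon, 2016: Wed
Sundays: 1997, 2003, 2008, 2014.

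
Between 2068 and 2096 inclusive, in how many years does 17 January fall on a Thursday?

Day of week of January 17 in each year:
2068: Tue, 2069: Thu ✓, 2070: Fri, 2071: Sat, 2072: Sun, 2073: Tue, 2074: Wed, 2075: Thu ✓, 2076: Fri, 2077: Sun, 2078: Mon, 2079: Tue, 2080: Wed, 2081: Fri, 2082: Sat, 2083: Sun, 2084: Mon, 2085: Wed, 2086: Thu ✓, 2087: Fri, 2088: Sat, 2089: Mon, 2090: Tue, 2091: Wed, 2092: Thu ✓, 2093: Sat, 2094: Sun, 2095: Mon, 2096: Tue
Thursdays: 2069, 2075, 2086, 2092.

4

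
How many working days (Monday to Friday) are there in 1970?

1 January 1970 is a Thursday.
The range spans 365 days (inclusive of both endpoints).
365 = 7 × 52 + 1, so there are 52 full weeks plus 1 extra day.
Each full week contributes 5 weekdays (Mon–Fri): 52 × 5 = 260.
The 1 extra day is Thursday — 1 of them qualifies.
Total: 260 + 1 = 261.

261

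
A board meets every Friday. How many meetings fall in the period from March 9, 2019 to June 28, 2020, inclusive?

March 9, 2019 is a Saturday.
The range spans 478 days (inclusive of both endpoints).
478 = 7 × 68 + 2, so there are 68 full weeks plus 2 extra days.
Each full week contributes one Friday: 68 so far.
The 2 extra days are Sat, Sun — none qualify.
Total: 68 + 0 = 68.

68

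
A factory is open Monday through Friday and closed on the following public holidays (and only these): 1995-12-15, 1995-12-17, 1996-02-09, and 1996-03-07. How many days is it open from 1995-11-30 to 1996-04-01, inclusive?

1995-11-30 is a Thursday.
That's 124 days from start to end, counting both.
124 = 7 × 17 + 5, so there are 17 full weeks plus 5 extra days.
Each full week contributes 5 weekdays (Mon–Fri): 17 × 5 = 85.
The 5 extra days are Thu, Fri, Sat, Sun, Mon — 3 of them qualify.
Total: 85 + 3 = 88.
Holidays: 1995-12-15 (Fri); 1995-12-17 (Sun); 1996-02-09 (Fri); 1996-03-07 (Thu).
3 of the 4 holidays fall on weekdays; the rest are weekends and were already excluded.
Business days: 88 − 3 = 85.

85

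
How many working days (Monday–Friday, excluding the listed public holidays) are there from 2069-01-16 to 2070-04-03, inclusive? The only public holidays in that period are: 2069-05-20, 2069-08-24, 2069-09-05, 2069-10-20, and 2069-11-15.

2069-01-16 is a Wednesday.
From 2069-01-16 to 2070-04-03 is 443 days inclusive.
443 = 7 × 63 + 2, so there are 63 full weeks plus 2 extra days.
Each full week contributes 5 weekdays (Mon–Fri): 63 × 5 = 315.
The 2 extra days are Wed, Thu — 2 of them qualify.
Total: 315 + 2 = 317.
Holidays: 2069-05-20 (Mon); 2069-08-24 (Sat); 2069-09-05 (Thu); 2069-10-20 (Sun); 2069-11-15 (Fri).
3 of the 5 holidays fall on weekdays; the rest are weekends and were already excluded.
Business days: 317 − 3 = 314.

314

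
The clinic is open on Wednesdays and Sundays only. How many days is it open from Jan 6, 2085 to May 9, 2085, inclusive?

36

Jan 6, 2085 is a Saturday.
The range spans 124 days (inclusive of both endpoints).
124 = 7 × 17 + 5, so there are 17 full weeks plus 5 extra days.
Each full week contributes 2 days from the set (Wed, Sun): 17 × 2 = 34.
The 5 extra days are Saturday, Sunday, Monday, Tuesday, Wednesday — 2 of them qualify.
Total: 34 + 2 = 36.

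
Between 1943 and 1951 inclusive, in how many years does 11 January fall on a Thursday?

2

Day of week of January 11 in each year:
1943: Mon, 1944: Tue, 1945: Thu ✓, 1946: Fri, 1947: Sat, 1948: Sun, 1949: Tue, 1950: Wed, 1951: Thu ✓
Thursdays: 1945, 1951.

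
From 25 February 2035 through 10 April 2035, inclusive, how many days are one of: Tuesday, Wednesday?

13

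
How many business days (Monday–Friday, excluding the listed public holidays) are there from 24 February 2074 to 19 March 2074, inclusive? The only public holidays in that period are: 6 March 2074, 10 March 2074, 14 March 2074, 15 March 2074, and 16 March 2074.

24 February 2074 is a Saturday.
The range spans 24 days (inclusive of both endpoints).
24 = 7 × 3 + 3, so there are 3 full weeks plus 3 extra days.
Each full week contributes 5 weekdays (Mon–Fri): 3 × 5 = 15.
The 3 extra days are Sat, Sun, Mon — 1 of them qualifies.
Total: 15 + 1 = 16.
Holidays: 6 March 2074 (Tue); 10 March 2074 (Sat); 14 March 2074 (Wed); 15 March 2074 (Thu); 16 March 2074 (Fri).
4 of the 5 holidays fall on weekdays; the rest are weekends and were already excluded.
Business days: 16 − 4 = 12.

12 business days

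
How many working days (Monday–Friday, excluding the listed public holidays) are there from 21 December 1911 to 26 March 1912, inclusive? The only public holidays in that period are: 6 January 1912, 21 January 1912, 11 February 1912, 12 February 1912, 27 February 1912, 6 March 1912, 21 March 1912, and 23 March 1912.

65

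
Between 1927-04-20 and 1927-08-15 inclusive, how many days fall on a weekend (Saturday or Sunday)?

34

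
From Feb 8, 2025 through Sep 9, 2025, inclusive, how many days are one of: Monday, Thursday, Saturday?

Feb 8, 2025 is a Saturday.
From Feb 8, 2025 to Sep 9, 2025 is 214 days inclusive.
214 = 7 × 30 + 4, so there are 30 full weeks plus 4 extra days.
Each full week contributes 3 days from the set (Mon, Thu, Sat): 30 × 3 = 90.
The 4 extra days are Sat, Sun, Mon, Tue — 2 of them qualify.
Total: 90 + 2 = 92.

92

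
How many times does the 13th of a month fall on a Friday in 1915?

1

The 13th falls on a Friday when the month's 13th has weekday Fri.
Jan 13 is Wed; Feb 13 is Sat; Mar 13 is Sat; Apr 13 is Tue; May 13 is Thu; Jun 13 is Sun; Jul 13 is Tue; Aug 13 is Fri ✓; Sep 13 is Mon; Oct 13 is Wed; Nov 13 is Sat; Dec 13 is Mon.
Friday the 13ths: Aug.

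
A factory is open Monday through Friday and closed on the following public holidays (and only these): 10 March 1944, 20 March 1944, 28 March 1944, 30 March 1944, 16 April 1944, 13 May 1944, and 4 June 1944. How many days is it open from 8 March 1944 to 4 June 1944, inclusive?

59 working days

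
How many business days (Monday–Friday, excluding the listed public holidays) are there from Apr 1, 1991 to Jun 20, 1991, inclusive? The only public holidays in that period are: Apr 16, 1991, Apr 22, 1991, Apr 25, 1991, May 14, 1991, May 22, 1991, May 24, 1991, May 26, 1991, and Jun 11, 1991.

Apr 1, 1991 is a Monday.
The range spans 81 days (inclusive of both endpoints).
81 = 7 × 11 + 4, so there are 11 full weeks plus 4 extra days.
Each full week contributes 5 weekdays (Mon–Fri): 11 × 5 = 55.
The 4 extra days are Mon, Tue, Wed, Thu — 4 of them qualify.
Total: 55 + 4 = 59.
Holidays: Apr 16, 1991 (Tue); Apr 22, 1991 (Mon); Apr 25, 1991 (Thu); May 14, 1991 (Tue); May 22, 1991 (Wed); May 24, 1991 (Fri); May 26, 1991 (Sun); Jun 11, 1991 (Tue).
7 of the 8 holidays fall on weekdays; the rest are weekends and were already excluded.
Business days: 59 − 7 = 52.

52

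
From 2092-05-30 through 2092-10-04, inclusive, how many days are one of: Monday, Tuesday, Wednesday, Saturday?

2092-05-30 is a Friday.
The range spans 128 days (inclusive of both endpoints).
128 = 7 × 18 + 2, so there are 18 full weeks plus 2 extra days.
Each full week contributes 4 days from the set (Mon, Tue, Wed, Sat): 18 × 4 = 72.
The 2 extra days are Friday, Saturday — 1 of them qualifies.
Total: 72 + 1 = 73.

73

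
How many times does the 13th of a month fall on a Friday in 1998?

The 13th falls on a Friday when the month's 13th has weekday Fri.
Jan 13 is Tue; Feb 13 is Fri ✓; Mar 13 is Fri ✓; Apr 13 is Mon; May 13 is Wed; Jun 13 is Sat; Jul 13 is Mon; Aug 13 is Thu; Sep 13 is Sun; Oct 13 is Tue; Nov 13 is Fri ✓; Dec 13 is Sun.
Friday the 13ths: Feb, Mar, Nov.

3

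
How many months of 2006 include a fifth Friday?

A month has five Fridays exactly when Friday falls within its first (length − 28) days.
Jan: 31 days, starts Sun → 5 of Sun, Mon, Tue
Feb: 28 days, starts Wed → 5 of (none)
Mar: 31 days, starts Wed → 5 of Wed, Thu, Fri ✓
Apr: 30 days, starts Sat → 5 of Sat, Sun
May: 31 days, starts Mon → 5 of Mon, Tue, Wed
Jun: 30 days, starts Thu → 5 of Thu, Fri ✓
Jul: 31 days, starts Sat → 5 of Sat, Sun, Mon
Aug: 31 days, starts Tue → 5 of Tue, Wed, Thu
Sep: 30 days, starts Fri → 5 of Fri, Sat ✓
Oct: 31 days, starts Sun → 5 of Sun, Mon, Tue
Nov: 30 days, starts Wed → 5 of Wed, Thu
Dec: 31 days, starts Fri → 5 of Fri, Sat, Sun ✓
Months with five Fridays: Mar, Jun, Sep, Dec.

4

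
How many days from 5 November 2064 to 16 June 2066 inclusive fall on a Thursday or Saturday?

168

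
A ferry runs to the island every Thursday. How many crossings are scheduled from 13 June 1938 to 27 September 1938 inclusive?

15 Thursdays

13 June 1938 is a Monday.
The range spans 107 days (inclusive of both endpoints).
107 = 7 × 15 + 2, so there are 15 full weeks plus 2 extra days.
Each full week contributes one Thursday: 15 so far.
The 2 extra days are Monday, Tuesday — none qualify.
Total: 15 + 0 = 15.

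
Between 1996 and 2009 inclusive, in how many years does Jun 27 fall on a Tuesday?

2

Day of week of June 27 in each year:
1996: Thu, 1997: Fri, 1998: Sat, 1999: Sun, 2000: Tue ✓, 2001: Wed, 2002: Thu, 2003: Fri, 2004: Sun, 2005: Mon, 2006: Tue ✓, 2007: Wed, 2008: Fri, 2009: Sat
Tuesdays: 2000, 2006.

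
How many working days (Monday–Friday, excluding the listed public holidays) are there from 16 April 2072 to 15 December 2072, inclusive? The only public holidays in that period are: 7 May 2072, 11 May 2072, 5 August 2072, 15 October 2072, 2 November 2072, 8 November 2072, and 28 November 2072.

16 April 2072 is a Saturday.
From 16 April 2072 to 15 December 2072 is 244 days inclusive.
244 = 7 × 34 + 6, so there are 34 full weeks plus 6 extra days.
Each full week contributes 5 weekdays (Mon–Fri): 34 × 5 = 170.
The 6 extra days are Sat, Sun, Mon, Tue, Wed, Thu — 4 of them qualify.
Total: 170 + 4 = 174.
Holidays: 7 May 2072 (Sat); 11 May 2072 (Wed); 5 August 2072 (Fri); 15 October 2072 (Sat); 2 November 2072 (Wed); 8 November 2072 (Tue); 28 November 2072 (Mon).
5 of the 7 holidays fall on weekdays; the rest are weekends and were already excluded.
Business days: 174 − 5 = 169.

169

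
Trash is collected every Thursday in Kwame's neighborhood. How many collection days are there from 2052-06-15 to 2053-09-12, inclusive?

65

2052-06-15 is a Saturday.
That's 455 days from start to end, counting both.
455 = 7 × 65, so the span is exactly 65 full weeks.
Each full week contributes one Thursday: 65 so far.
Total: 65.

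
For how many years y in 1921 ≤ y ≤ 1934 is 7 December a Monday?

Day of week of December 7 in each year:
1921: Wed, 1922: Thu, 1923: Fri, 1924: Sun, 1925: Mon ✓, 1926: Tue, 1927: Wed, 1928: Fri, 1929: Sat, 1930: Sun, 1931: Mon ✓, 1932: Wed, 1933: Thu, 1934: Fri
Mondays: 1925, 1931.

2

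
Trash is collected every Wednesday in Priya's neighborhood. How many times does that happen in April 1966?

4

1966-04-01 is a Friday.
The range spans 30 days (inclusive of both endpoints).
30 = 7 × 4 + 2, so there are 4 full weeks plus 2 extra days.
Each full week contributes one Wednesday: 4 so far.
The 2 extra days are Fri, Sat — none qualify.
Total: 4 + 0 = 4.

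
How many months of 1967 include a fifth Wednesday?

A month has five Wednesdays exactly when Wednesday falls within its first (length − 28) days.
Jan: 31 days, starts Sun → 5 of Sun, Mon, Tue
Feb: 28 days, starts Wed → 5 of (none)
Mar: 31 days, starts Wed → 5 of Wed, Thu, Fri ✓
Apr: 30 days, starts Sat → 5 of Sat, Sun
May: 31 days, starts Mon → 5 of Mon, Tue, Wed ✓
Jun: 30 days, starts Thu → 5 of Thu, Fri
Jul: 31 days, starts Sat → 5 of Sat, Sun, Mon
Aug: 31 days, starts Tue → 5 of Tue, Wed, Thu ✓
Sep: 30 days, starts Fri → 5 of Fri, Sat
Oct: 31 days, starts Sun → 5 of Sun, Mon, Tue
Nov: 30 days, starts Wed → 5 of Wed, Thu ✓
Dec: 31 days, starts Fri → 5 of Fri, Sat, Sun
Months with five Wednesdays: Mar, May, Aug, Nov.

4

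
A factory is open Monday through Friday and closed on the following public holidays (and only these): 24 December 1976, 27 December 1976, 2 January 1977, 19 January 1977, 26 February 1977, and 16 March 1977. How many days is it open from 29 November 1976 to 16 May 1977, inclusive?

29 November 1976 is a Monday.
The range spans 169 days (inclusive of both endpoints).
169 = 7 × 24 + 1, so there are 24 full weeks plus 1 extra day.
Each full week contributes 5 weekdays (Mon–Fri): 24 × 5 = 120.
The 1 extra day is Monday — 1 of them qualifies.
Total: 120 + 1 = 121.
Holidays: 24 December 1976 (Fri); 27 December 1976 (Mon); 2 January 1977 (Sun); 19 January 1977 (Wed); 26 February 1977 (Sat); 16 March 1977 (Wed).
4 of the 6 holidays fall on weekdays; the rest are weekends and were already excluded.
Business days: 121 − 4 = 117.

117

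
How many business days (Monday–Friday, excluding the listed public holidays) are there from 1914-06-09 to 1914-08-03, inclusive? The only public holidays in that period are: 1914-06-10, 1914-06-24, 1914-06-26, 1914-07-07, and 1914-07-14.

35 business days

1914-06-09 is a Tuesday.
The range spans 56 days (inclusive of both endpoints).
56 = 7 × 8, so the span is exactly 8 full weeks.
Each full week contributes 5 weekdays (Mon–Fri): 8 × 5 = 40.
Holidays: 1914-06-10 (Wed); 1914-06-24 (Wed); 1914-06-26 (Fri); 1914-07-07 (Tue); 1914-07-14 (Tue).
All 5 holidays fall on weekdays, so subtract 5.
Business days: 40 − 5 = 35.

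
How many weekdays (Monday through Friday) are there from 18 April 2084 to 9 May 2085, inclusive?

18 April 2084 is a Tuesday.
That's 387 days from start to end, counting both.
387 = 7 × 55 + 2, so there are 55 full weeks plus 2 extra days.
Each full week contributes 5 weekdays (Mon–Fri): 55 × 5 = 275.
The 2 extra days are Tuesday, Wednesday — 2 of them qualify.
Total: 275 + 2 = 277.

277 weekdays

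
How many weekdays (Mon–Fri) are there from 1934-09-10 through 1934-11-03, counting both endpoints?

1934-09-10 is a Monday.
The range spans 55 days (inclusive of both endpoints).
55 = 7 × 7 + 6, so there are 7 full weeks plus 6 extra days.
Each full week contributes 5 weekdays (Mon–Fri): 7 × 5 = 35.
The 6 extra days are Monday, Tuesday, Wednesday, Thursday, Friday, Saturday — 5 of them qualify.
Total: 35 + 5 = 40.

40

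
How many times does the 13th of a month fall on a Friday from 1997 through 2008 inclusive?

19

Friday-the-13ths by year:
1997: Jun
1998: Feb, Mar, Nov
1999: Aug
2000: Oct
2001: Apr, Jul
2002: Sep, Dec
2003: Jun
2004: Feb, Aug
2005: May
2006: Jan, Oct
2007: Apr, Jul
2008: Jun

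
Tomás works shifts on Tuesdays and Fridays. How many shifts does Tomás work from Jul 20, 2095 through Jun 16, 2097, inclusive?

Jul 20, 2095 is a Wednesday.
That's 698 days from start to end, counting both.
698 = 7 × 99 + 5, so there are 99 full weeks plus 5 extra days.
Each full week contributes 2 days from the set (Tue, Fri): 99 × 2 = 198.
The 5 extra days are Wed, Thu, Fri, Sat, Sun — 1 of them qualifies.
Total: 198 + 1 = 199.

199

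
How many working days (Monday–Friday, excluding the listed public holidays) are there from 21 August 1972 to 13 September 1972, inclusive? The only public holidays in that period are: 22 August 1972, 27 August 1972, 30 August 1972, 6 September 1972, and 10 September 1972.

15

21 August 1972 is a Monday.
The range spans 24 days (inclusive of both endpoints).
24 = 7 × 3 + 3, so there are 3 full weeks plus 3 extra days.
Each full week contributes 5 weekdays (Mon–Fri): 3 × 5 = 15.
The 3 extra days are Monday, Tuesday, Wednesday — 3 of them qualify.
Total: 15 + 3 = 18.
Holidays: 22 August 1972 (Tue); 27 August 1972 (Sun); 30 August 1972 (Wed); 6 September 1972 (Wed); 10 September 1972 (Sun).
3 of the 5 holidays fall on weekdays; the rest are weekends and were already excluded.
Business days: 18 − 3 = 15.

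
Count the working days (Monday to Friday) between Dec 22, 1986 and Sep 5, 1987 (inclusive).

185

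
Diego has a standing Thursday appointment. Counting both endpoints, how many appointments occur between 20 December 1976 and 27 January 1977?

6

20 December 1976 is a Monday.
That's 39 days from start to end, counting both.
39 = 7 × 5 + 4, so there are 5 full weeks plus 4 extra days.
Each full week contributes one Thursday: 5 so far.
The 4 extra days are Monday, Tuesday, Wednesday, Thursday — 1 of them qualifies.
Total: 5 + 1 = 6.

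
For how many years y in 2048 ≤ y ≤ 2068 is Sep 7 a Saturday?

Day of week of September 7 in each year:
2048: Mon, 2049: Tue, 2050: Wed, 2051: Thu, 2052: Sat ✓, 2053: Sun, 2054: Mon, 2055: Tue, 2056: Thu, 2057: Fri, 2058: Sat ✓, 2059: Sun, 2060: Tue, 2061: Wed, 2062: Thu, 2063: Fri, 2064: Sun, 2065: Mon, 2066: Tue, 2067: Wed, 2068: Fri
Saturdays: 2052, 2058.

2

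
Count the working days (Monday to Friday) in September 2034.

2034-09-01 is a Friday.
From 2034-09-01 to 2034-09-30 is 30 days inclusive.
30 = 7 × 4 + 2, so there are 4 full weeks plus 2 extra days.
Each full week contributes 5 weekdays (Mon–Fri): 4 × 5 = 20.
The 2 extra days are Fri, Sat — 1 of them qualifies.
Total: 20 + 1 = 21.

21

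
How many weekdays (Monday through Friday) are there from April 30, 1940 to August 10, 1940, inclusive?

74

April 30, 1940 is a Tuesday.
The range spans 103 days (inclusive of both endpoints).
103 = 7 × 14 + 5, so there are 14 full weeks plus 5 extra days.
Each full week contributes 5 weekdays (Mon–Fri): 14 × 5 = 70.
The 5 extra days are Tuesday, Wednesday, Thursday, Friday, Saturday — 4 of them qualify.
Total: 70 + 4 = 74.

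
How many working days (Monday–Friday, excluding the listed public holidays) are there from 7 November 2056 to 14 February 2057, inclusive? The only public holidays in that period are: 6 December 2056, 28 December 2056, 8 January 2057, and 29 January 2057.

68 working days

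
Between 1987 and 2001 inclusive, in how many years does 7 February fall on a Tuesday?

2

Day of week of February 7 in each year:
1987: Sat, 1988: Sun, 1989: Tue ✓, 1990: Wed, 1991: Thu, 1992: Fri, 1993: Sun, 1994: Mon, 1995: Tue ✓, 1996: Wed, 1997: Fri, 1998: Sat, 1999: Sun, 2000: Mon, 2001: Wed
Tuesdays: 1989, 1995.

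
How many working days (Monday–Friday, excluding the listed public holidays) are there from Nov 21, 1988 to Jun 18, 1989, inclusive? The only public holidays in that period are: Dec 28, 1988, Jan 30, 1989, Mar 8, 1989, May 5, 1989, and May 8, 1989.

Nov 21, 1988 is a Monday.
That's 210 days from start to end, counting both.
210 = 7 × 30, so the span is exactly 30 full weeks.
Each full week contributes 5 weekdays (Mon–Fri): 30 × 5 = 150.
Holidays: Dec 28, 1988 (Wed); Jan 30, 1989 (Mon); Mar 8, 1989 (Wed); May 5, 1989 (Fri); May 8, 1989 (Mon).
All 5 holidays fall on weekdays, so subtract 5.
Business days: 150 − 5 = 145.

145 working days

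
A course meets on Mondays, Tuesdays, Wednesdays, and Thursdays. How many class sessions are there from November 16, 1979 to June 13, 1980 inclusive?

November 16, 1979 is a Friday.
That's 211 days from start to end, counting both.
211 = 7 × 30 + 1, so there are 30 full weeks plus 1 extra day.
Each full week contributes 4 days from the set (Mon, Tue, Wed, Thu): 30 × 4 = 120.
The 1 extra day is Friday — none qualify.
Total: 120 + 0 = 120.

120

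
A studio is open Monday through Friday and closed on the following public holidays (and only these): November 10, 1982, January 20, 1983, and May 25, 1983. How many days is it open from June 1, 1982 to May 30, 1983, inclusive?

June 1, 1982 is a Tuesday.
That's 364 days from start to end, counting both.
364 = 7 × 52, so the span is exactly 52 full weeks.
Each full week contributes 5 weekdays (Mon–Fri): 52 × 5 = 260.
Holidays: November 10, 1982 (Wed); January 20, 1983 (Thu); May 25, 1983 (Wed).
All 3 holidays fall on weekdays, so subtract 3.
Business days: 260 − 3 = 257.

257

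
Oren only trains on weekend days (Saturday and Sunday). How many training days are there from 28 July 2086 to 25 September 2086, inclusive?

28 July 2086 is a Sunday.
The range spans 60 days (inclusive of both endpoints).
60 = 7 × 8 + 4, so there are 8 full weeks plus 4 extra days.
Each full week contributes 2 weekend days (Sat, Sun): 8 × 2 = 16.
The 4 extra days are Sun, Mon, Tue, Wed — 1 of them qualifies.
Total: 16 + 1 = 17.

17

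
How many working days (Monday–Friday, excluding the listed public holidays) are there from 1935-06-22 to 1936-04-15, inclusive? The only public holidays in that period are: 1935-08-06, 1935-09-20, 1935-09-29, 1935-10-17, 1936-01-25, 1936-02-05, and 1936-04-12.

1935-06-22 is a Saturday.
The range spans 299 days (inclusive of both endpoints).
299 = 7 × 42 + 5, so there are 42 full weeks plus 5 extra days.
Each full week contributes 5 weekdays (Mon–Fri): 42 × 5 = 210.
The 5 extra days are Sat, Sun, Mon, Tue, Wed — 3 of them qualify.
Total: 210 + 3 = 213.
Holidays: 1935-08-06 (Tue); 1935-09-20 (Fri); 1935-09-29 (Sun); 1935-10-17 (Thu); 1936-01-25 (Sat); 1936-02-05 (Wed); 1936-04-12 (Sun).
4 of the 7 holidays fall on weekdays; the rest are weekends and were already excluded.
Business days: 213 − 4 = 209.

209 working days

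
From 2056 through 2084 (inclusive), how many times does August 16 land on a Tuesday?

Day of week of August 16 in each year:
2056: Wed, 2057: Thu, 2058: Fri, 2059: Sat, 2060: Mon, 2061: Tue ✓, 2062: Wed, 2063: Thu, 2064: Sat, 2065: Sun, 2066: Mon, 2067: Tue ✓, 2068: Thu, 2069: Fri, 2070: Sat, 2071: Sun, 2072: Tue ✓, 2073: Wed, 2074: Thu, 2075: Fri, 2076: Sun, 2077: Mon, 2078: Tue ✓, 2079: Wed, 2080: Fri, 2081: Sat, 2082: Sun, 2083: Mon, 2084: Wed
Tuesdays: 2061, 2067, 2072, 2078.

4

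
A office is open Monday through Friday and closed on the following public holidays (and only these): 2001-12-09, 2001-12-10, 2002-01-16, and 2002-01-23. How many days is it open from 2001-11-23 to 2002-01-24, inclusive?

2001-11-23 is a Friday.
From 2001-11-23 to 2002-01-24 is 63 days inclusive.
63 = 7 × 9, so the span is exactly 9 full weeks.
Each full week contributes 5 weekdays (Mon–Fri): 9 × 5 = 45.
Total: 45.
Holidays: 2001-12-09 (Sun); 2001-12-10 (Mon); 2002-01-16 (Wed); 2002-01-23 (Wed).
3 of the 4 holidays fall on weekdays; the rest are weekends and were already excluded.
Business days: 45 − 3 = 42.

42 business days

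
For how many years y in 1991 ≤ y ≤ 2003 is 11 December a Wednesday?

3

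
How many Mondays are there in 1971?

1 January 1971 is a Friday.
That's 365 days from start to end, counting both.
365 = 7 × 52 + 1, so there are 52 full weeks plus 1 extra day.
Each full week contributes one Monday: 52 so far.
The 1 extra day is Friday — none qualify.
Total: 52 + 0 = 52.

52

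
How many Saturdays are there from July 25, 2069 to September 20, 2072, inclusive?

July 25, 2069 is a Thursday.
From July 25, 2069 to September 20, 2072 is 1154 days inclusive.
1154 = 7 × 164 + 6, so there are 164 full weeks plus 6 extra days.
Each full week contributes one Saturday: 164 so far.
The 6 extra days are Thu, Fri, Sat, Sun, Mon, Tue — 1 of them qualifies.
Total: 164 + 1 = 165.

165 Saturdays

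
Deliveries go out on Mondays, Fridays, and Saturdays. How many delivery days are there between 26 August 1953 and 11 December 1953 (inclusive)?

46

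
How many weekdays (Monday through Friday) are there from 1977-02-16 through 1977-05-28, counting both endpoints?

73 weekdays

1977-02-16 is a Wednesday.
From 1977-02-16 to 1977-05-28 is 102 days inclusive.
102 = 7 × 14 + 4, so there are 14 full weeks plus 4 extra days.
Each full week contributes 5 weekdays (Mon–Fri): 14 × 5 = 70.
The 4 extra days are Wed, Thu, Fri, Sat — 3 of them qualify.
Total: 70 + 3 = 73.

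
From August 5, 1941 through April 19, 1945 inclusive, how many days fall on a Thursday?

194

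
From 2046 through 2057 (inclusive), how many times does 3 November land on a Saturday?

Day of week of November 3 in each year:
2046: Sat ✓, 2047: Sun, 2048: Tue, 2049: Wed, 2050: Thu, 2051: Fri, 2052: Sun, 2053: Mon, 2054: Tue, 2055: Wed, 2056: Fri, 2057: Sat ✓
Saturdays: 2046, 2057.

2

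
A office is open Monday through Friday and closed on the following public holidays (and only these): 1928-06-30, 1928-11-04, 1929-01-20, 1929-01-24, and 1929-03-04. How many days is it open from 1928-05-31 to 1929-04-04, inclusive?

1928-05-31 is a Thursday.
From 1928-05-31 to 1929-04-04 is 309 days inclusive.
309 = 7 × 44 + 1, so there are 44 full weeks plus 1 extra day.
Each full week contributes 5 weekdays (Mon–Fri): 44 × 5 = 220.
The 1 extra day is Thu — 1 of them qualifies.
Total: 220 + 1 = 221.
Holidays: 1928-06-30 (Sat); 1928-11-04 (Sun); 1929-01-20 (Sun); 1929-01-24 (Thu); 1929-03-04 (Mon).
2 of the 5 holidays fall on weekdays; the rest are weekends and were already excluded.
Business days: 221 − 2 = 219.

219 business days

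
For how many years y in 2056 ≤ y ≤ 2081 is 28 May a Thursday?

Day of week of May 28 in each year:
2056: Sun, 2057: Mon, 2058: Tue, 2059: Wed, 2060: Fri, 2061: Sat, 2062: Sun, 2063: Mon, 2064: Wed, 2065: Thu ✓, 2066: Fri, 2067: Sat, 2068: Mon, 2069: Tue, 2070: Wed, 2071: Thu ✓, 2072: Sat, 2073: Sun, 2074: Mon, 2075: Tue, 2076: Thu ✓, 2077: Fri, 2078: Sat, 2079: Sun, 2080: Tue, 2081: Wed
Thursdays: 2065, 2071, 2076.

3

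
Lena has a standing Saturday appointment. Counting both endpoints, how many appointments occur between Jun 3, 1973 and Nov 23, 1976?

181 Saturdays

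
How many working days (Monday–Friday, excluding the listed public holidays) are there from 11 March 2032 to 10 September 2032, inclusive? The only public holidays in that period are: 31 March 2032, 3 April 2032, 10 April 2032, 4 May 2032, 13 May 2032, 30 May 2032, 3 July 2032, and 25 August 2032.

128 working days

11 March 2032 is a Thursday.
That's 184 days from start to end, counting both.
184 = 7 × 26 + 2, so there are 26 full weeks plus 2 extra days.
Each full week contributes 5 weekdays (Mon–Fri): 26 × 5 = 130.
The 2 extra days are Thu, Fri — 2 of them qualify.
Total: 130 + 2 = 132.
Holidays: 31 March 2032 (Wed); 3 April 2032 (Sat); 10 April 2032 (Sat); 4 May 2032 (Tue); 13 May 2032 (Thu); 30 May 2032 (Sun); 3 July 2032 (Sat); 25 August 2032 (Wed).
4 of the 8 holidays fall on weekdays; the rest are weekends and were already excluded.
Business days: 132 − 4 = 128.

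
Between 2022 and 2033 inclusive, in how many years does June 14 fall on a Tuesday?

Day of week of June 14 in each year:
2022: Tue ✓, 2023: Wed, 2024: Fri, 2025: Sat, 2026: Sun, 2027: Mon, 2028: Wed, 2029: Thu, 2030: Fri, 2031: Sat, 2032: Mon, 2033: Tue ✓
Tuesdays: 2022, 2033.

2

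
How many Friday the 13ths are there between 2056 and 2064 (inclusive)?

Friday-the-13ths by year:
2056: Oct
2057: Apr, Jul
2058: Sep, Dec
2059: Jun
2060: Feb, Aug
2061: May
2062: Jan, Oct
2063: Apr, Jul
2064: Jun

14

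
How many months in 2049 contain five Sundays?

4

A month has five Sundays exactly when Sunday falls within its first (length − 28) days.
Jan: 31 days, starts Fri → 5 of Fri, Sat, Sun ✓
Feb: 28 days, starts Mon → 5 of (none)
Mar: 31 days, starts Mon → 5 of Mon, Tue, Wed
Apr: 30 days, starts Thu → 5 of Thu, Fri
May: 31 days, starts Sat → 5 of Sat, Sun, Mon ✓
Jun: 30 days, starts Tue → 5 of Tue, Wed
Jul: 31 days, starts Thu → 5 of Thu, Fri, Sat
Aug: 31 days, starts Sun → 5 of Sun, Mon, Tue ✓
Sep: 30 days, starts Wed → 5 of Wed, Thu
Oct: 31 days, starts Fri → 5 of Fri, Sat, Sun ✓
Nov: 30 days, starts Mon → 5 of Mon, Tue
Dec: 31 days, starts Wed → 5 of Wed, Thu, Fri
Months with five Sundays: Jan, May, Aug, Oct.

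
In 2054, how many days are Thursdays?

53

2054-01-01 is a Thursday.
From 2054-01-01 to 2054-12-31 is 365 days inclusive.
365 = 7 × 52 + 1, so there are 52 full weeks plus 1 extra day.
Each full week contributes one Thursday: 52 so far.
The 1 extra day is Thursday — 1 of them qualifies.
Total: 52 + 1 = 53.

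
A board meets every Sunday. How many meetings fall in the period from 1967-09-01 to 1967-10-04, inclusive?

1967-09-01 is a Friday.
The range spans 34 days (inclusive of both endpoints).
34 = 7 × 4 + 6, so there are 4 full weeks plus 6 extra days.
Each full week contributes one Sunday: 4 so far.
The 6 extra days are Fri, Sat, Sun, Mon, Tue, Wed — 1 of them qualifies.
Total: 4 + 1 = 5.

5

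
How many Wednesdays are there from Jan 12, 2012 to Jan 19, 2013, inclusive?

53 Wednesdays

Jan 12, 2012 is a Thursday.
The range spans 374 days (inclusive of both endpoints).
374 = 7 × 53 + 3, so there are 53 full weeks plus 3 extra days.
Each full week contributes one Wednesday: 53 so far.
The 3 extra days are Thu, Fri, Sat — none qualify.
Total: 53 + 0 = 53.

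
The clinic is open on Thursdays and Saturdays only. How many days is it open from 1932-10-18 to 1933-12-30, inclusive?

1932-10-18 is a Tuesday.
The range spans 439 days (inclusive of both endpoints).
439 = 7 × 62 + 5, so there are 62 full weeks plus 5 extra days.
Each full week contributes 2 days from the set (Thu, Sat): 62 × 2 = 124.
The 5 extra days are Tuesday, Wednesday, Thursday, Friday, Saturday — 2 of them qualify.
Total: 124 + 2 = 126.

126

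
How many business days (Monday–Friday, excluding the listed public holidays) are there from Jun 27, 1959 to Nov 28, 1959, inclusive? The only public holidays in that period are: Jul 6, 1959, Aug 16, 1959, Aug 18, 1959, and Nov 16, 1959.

Jun 27, 1959 is a Saturday.
The range spans 155 days (inclusive of both endpoints).
155 = 7 × 22 + 1, so there are 22 full weeks plus 1 extra day.
Each full week contributes 5 weekdays (Mon–Fri): 22 × 5 = 110.
The 1 extra day is Saturday — none qualify.
Total: 110 + 0 = 110.
Holidays: Jul 6, 1959 (Mon); Aug 16, 1959 (Sun); Aug 18, 1959 (Tue); Nov 16, 1959 (Mon).
3 of the 4 holidays fall on weekdays; the rest are weekends and were already excluded.
Business days: 110 − 3 = 107.

107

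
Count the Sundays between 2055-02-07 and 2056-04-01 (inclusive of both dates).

60

2055-02-07 is a Sunday.
From 2055-02-07 to 2056-04-01 is 420 days inclusive.
420 = 7 × 60, so the span is exactly 60 full weeks.
Each full week contributes one Sunday: 60 so far.
Total: 60.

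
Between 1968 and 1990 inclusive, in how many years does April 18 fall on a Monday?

Day of week of April 18 in each year:
1968: Thu, 1969: Fri, 1970: Sat, 1971: Sun, 1972: Tue, 1973: Wed, 1974: Thu, 1975: Fri, 1976: Sun, 1977: Mon ✓, 1978: Tue, 1979: Wed, 1980: Fri, 1981: Sat, 1982: Sun, 1983: Mon ✓, 1984: Wed, 1985: Thu, 1986: Fri, 1987: Sat, 1988: Mon ✓, 1989: Tue, 1990: Wed
Mondays: 1977, 1983, 1988.

3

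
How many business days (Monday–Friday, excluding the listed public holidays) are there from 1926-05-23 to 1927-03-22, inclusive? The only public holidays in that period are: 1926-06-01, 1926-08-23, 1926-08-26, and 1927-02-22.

213 business days

1926-05-23 is a Sunday.
That's 304 days from start to end, counting both.
304 = 7 × 43 + 3, so there are 43 full weeks plus 3 extra days.
Each full week contributes 5 weekdays (Mon–Fri): 43 × 5 = 215.
The 3 extra days are Sun, Mon, Tue — 2 of them qualify.
Total: 215 + 2 = 217.
Holidays: 1926-06-01 (Tue); 1926-08-23 (Mon); 1926-08-26 (Thu); 1927-02-22 (Tue).
All 4 holidays fall on weekdays, so subtract 4.
Business days: 217 − 4 = 213.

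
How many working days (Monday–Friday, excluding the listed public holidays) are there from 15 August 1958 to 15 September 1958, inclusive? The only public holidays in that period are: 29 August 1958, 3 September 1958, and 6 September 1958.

15 August 1958 is a Friday.
The range spans 32 days (inclusive of both endpoints).
32 = 7 × 4 + 4, so there are 4 full weeks plus 4 extra days.
Each full week contributes 5 weekdays (Mon–Fri): 4 × 5 = 20.
The 4 extra days are Fri, Sat, Sun, Mon — 2 of them qualify.
Total: 20 + 2 = 22.
Holidays: 29 August 1958 (Fri); 3 September 1958 (Wed); 6 September 1958 (Sat).
2 of the 3 holidays fall on weekdays; the rest are weekends and were already excluded.
Business days: 22 − 2 = 20.

20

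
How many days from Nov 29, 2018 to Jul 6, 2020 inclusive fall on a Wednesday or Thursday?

Nov 29, 2018 is a Thursday.
That's 586 days from start to end, counting both.
586 = 7 × 83 + 5, so there are 83 full weeks plus 5 extra days.
Each full week contributes 2 days from the set (Wed, Thu): 83 × 2 = 166.
The 5 extra days are Thursday, Friday, Saturday, Sunday, Monday — 1 of them qualifies.
Total: 166 + 1 = 167.

167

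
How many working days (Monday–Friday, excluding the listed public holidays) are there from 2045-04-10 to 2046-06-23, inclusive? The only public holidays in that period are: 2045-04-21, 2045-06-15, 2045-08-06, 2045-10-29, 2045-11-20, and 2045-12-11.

311 working days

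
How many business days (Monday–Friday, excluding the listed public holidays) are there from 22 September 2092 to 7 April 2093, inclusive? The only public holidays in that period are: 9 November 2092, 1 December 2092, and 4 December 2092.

22 September 2092 is a Monday.
From 22 September 2092 to 7 April 2093 is 198 days inclusive.
198 = 7 × 28 + 2, so there are 28 full weeks plus 2 extra days.
Each full week contributes 5 weekdays (Mon–Fri): 28 × 5 = 140.
The 2 extra days are Mon, Tue — 2 of them qualify.
Total: 140 + 2 = 142.
Holidays: 9 November 2092 (Sun); 1 December 2092 (Mon); 4 December 2092 (Thu).
2 of the 3 holidays fall on weekdays; the rest are weekends and were already excluded.
Business days: 142 − 2 = 140.

140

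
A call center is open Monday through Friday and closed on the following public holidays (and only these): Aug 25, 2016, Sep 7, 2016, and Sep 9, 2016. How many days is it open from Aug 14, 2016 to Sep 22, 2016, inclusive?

26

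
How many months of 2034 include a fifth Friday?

4

A month has five Fridays exactly when Friday falls within its first (length − 28) days.
Jan: 31 days, starts Sun → 5 of Sun, Mon, Tue
Feb: 28 days, starts Wed → 5 of (none)
Mar: 31 days, starts Wed → 5 of Wed, Thu, Fri ✓
Apr: 30 days, starts Sat → 5 of Sat, Sun
May: 31 days, starts Mon → 5 of Mon, Tue, Wed
Jun: 30 days, starts Thu → 5 of Thu, Fri ✓
Jul: 31 days, starts Sat → 5 of Sat, Sun, Mon
Aug: 31 days, starts Tue → 5 of Tue, Wed, Thu
Sep: 30 days, starts Fri → 5 of Fri, Sat ✓
Oct: 31 days, starts Sun → 5 of Sun, Mon, Tue
Nov: 30 days, starts Wed → 5 of Wed, Thu
Dec: 31 days, starts Fri → 5 of Fri, Sat, Sun ✓
Months with five Fridays: Mar, Jun, Sep, Dec.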